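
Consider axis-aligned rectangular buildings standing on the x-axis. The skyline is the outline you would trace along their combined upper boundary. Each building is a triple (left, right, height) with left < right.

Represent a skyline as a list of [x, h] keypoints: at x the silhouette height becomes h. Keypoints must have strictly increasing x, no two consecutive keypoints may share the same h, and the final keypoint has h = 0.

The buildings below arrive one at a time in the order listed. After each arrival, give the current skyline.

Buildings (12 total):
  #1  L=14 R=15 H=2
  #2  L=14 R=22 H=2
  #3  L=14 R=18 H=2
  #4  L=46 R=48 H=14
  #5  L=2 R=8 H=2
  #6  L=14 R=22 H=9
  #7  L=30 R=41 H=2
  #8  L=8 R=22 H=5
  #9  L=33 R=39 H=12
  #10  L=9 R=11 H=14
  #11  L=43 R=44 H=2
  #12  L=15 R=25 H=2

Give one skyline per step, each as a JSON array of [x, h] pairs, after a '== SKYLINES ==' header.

== SKYLINES ==
[[14,2],[15,0]]
[[14,2],[22,0]]
[[14,2],[22,0]]
[[14,2],[22,0],[46,14],[48,0]]
[[2,2],[8,0],[14,2],[22,0],[46,14],[48,0]]
[[2,2],[8,0],[14,9],[22,0],[46,14],[48,0]]
[[2,2],[8,0],[14,9],[22,0],[30,2],[41,0],[46,14],[48,0]]
[[2,2],[8,5],[14,9],[22,0],[30,2],[41,0],[46,14],[48,0]]
[[2,2],[8,5],[14,9],[22,0],[30,2],[33,12],[39,2],[41,0],[46,14],[48,0]]
[[2,2],[8,5],[9,14],[11,5],[14,9],[22,0],[30,2],[33,12],[39,2],[41,0],[46,14],[48,0]]
[[2,2],[8,5],[9,14],[11,5],[14,9],[22,0],[30,2],[33,12],[39,2],[41,0],[43,2],[44,0],[46,14],[48,0]]
[[2,2],[8,5],[9,14],[11,5],[14,9],[22,2],[25,0],[30,2],[33,12],[39,2],[41,0],[43,2],[44,0],[46,14],[48,0]]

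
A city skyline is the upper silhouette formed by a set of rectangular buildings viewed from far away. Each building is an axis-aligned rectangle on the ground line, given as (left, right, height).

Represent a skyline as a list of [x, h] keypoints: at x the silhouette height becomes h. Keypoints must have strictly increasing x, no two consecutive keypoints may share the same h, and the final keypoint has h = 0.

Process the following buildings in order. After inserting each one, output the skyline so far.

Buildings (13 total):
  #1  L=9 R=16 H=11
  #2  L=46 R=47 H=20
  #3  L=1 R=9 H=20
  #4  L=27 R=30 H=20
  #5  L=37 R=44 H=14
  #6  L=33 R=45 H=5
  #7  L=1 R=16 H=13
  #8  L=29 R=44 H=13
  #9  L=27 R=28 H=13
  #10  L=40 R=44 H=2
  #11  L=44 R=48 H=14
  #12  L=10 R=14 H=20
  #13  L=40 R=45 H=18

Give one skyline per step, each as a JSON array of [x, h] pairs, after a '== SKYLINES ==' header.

== SKYLINES ==
[[9,11],[16,0]]
[[9,11],[16,0],[46,20],[47,0]]
[[1,20],[9,11],[16,0],[46,20],[47,0]]
[[1,20],[9,11],[16,0],[27,20],[30,0],[46,20],[47,0]]
[[1,20],[9,11],[16,0],[27,20],[30,0],[37,14],[44,0],[46,20],[47,0]]
[[1,20],[9,11],[16,0],[27,20],[30,0],[33,5],[37,14],[44,5],[45,0],[46,20],[47,0]]
[[1,20],[9,13],[16,0],[27,20],[30,0],[33,5],[37,14],[44,5],[45,0],[46,20],[47,0]]
[[1,20],[9,13],[16,0],[27,20],[30,13],[37,14],[44,5],[45,0],[46,20],[47,0]]
[[1,20],[9,13],[16,0],[27,20],[30,13],[37,14],[44,5],[45,0],[46,20],[47,0]]
[[1,20],[9,13],[16,0],[27,20],[30,13],[37,14],[44,5],[45,0],[46,20],[47,0]]
[[1,20],[9,13],[16,0],[27,20],[30,13],[37,14],[46,20],[47,14],[48,0]]
[[1,20],[9,13],[10,20],[14,13],[16,0],[27,20],[30,13],[37,14],[46,20],[47,14],[48,0]]
[[1,20],[9,13],[10,20],[14,13],[16,0],[27,20],[30,13],[37,14],[40,18],[45,14],[46,20],[47,14],[48,0]]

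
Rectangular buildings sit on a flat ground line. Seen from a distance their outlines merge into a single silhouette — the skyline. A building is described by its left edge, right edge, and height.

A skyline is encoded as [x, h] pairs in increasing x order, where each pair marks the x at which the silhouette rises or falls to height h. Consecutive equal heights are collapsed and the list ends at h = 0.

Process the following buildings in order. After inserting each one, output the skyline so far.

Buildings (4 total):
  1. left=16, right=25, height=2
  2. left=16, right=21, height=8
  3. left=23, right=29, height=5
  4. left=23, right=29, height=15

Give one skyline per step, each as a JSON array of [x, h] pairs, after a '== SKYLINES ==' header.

== SKYLINES ==
[[16,2],[25,0]]
[[16,8],[21,2],[25,0]]
[[16,8],[21,2],[23,5],[29,0]]
[[16,8],[21,2],[23,15],[29,0]]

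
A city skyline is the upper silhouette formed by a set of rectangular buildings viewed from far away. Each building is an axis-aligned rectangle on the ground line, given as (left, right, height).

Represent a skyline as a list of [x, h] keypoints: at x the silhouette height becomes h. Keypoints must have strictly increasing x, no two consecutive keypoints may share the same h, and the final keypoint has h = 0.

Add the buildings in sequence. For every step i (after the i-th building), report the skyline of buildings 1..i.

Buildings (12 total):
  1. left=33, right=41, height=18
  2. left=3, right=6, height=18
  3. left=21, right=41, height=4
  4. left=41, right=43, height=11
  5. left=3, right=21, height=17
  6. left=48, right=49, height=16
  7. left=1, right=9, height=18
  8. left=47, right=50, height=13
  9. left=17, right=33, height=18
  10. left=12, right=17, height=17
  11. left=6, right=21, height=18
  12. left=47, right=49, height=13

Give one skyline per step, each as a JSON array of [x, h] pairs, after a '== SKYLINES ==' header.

== SKYLINES ==
[[33,18],[41,0]]
[[3,18],[6,0],[33,18],[41,0]]
[[3,18],[6,0],[21,4],[33,18],[41,0]]
[[3,18],[6,0],[21,4],[33,18],[41,11],[43,0]]
[[3,18],[6,17],[21,4],[33,18],[41,11],[43,0]]
[[3,18],[6,17],[21,4],[33,18],[41,11],[43,0],[48,16],[49,0]]
[[1,18],[9,17],[21,4],[33,18],[41,11],[43,0],[48,16],[49,0]]
[[1,18],[9,17],[21,4],[33,18],[41,11],[43,0],[47,13],[48,16],[49,13],[50,0]]
[[1,18],[9,17],[17,18],[41,11],[43,0],[47,13],[48,16],[49,13],[50,0]]
[[1,18],[9,17],[17,18],[41,11],[43,0],[47,13],[48,16],[49,13],[50,0]]
[[1,18],[41,11],[43,0],[47,13],[48,16],[49,13],[50,0]]
[[1,18],[41,11],[43,0],[47,13],[48,16],[49,13],[50,0]]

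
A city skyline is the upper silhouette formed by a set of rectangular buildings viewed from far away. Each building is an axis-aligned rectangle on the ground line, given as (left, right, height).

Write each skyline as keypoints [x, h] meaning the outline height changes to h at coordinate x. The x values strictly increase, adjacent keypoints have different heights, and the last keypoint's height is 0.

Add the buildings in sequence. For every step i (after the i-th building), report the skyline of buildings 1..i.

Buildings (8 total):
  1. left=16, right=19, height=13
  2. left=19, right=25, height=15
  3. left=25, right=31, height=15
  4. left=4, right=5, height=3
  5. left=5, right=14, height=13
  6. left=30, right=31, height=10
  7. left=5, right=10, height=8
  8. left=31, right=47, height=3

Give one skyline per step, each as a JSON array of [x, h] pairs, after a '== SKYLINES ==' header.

== SKYLINES ==
[[16,13],[19,0]]
[[16,13],[19,15],[25,0]]
[[16,13],[19,15],[31,0]]
[[4,3],[5,0],[16,13],[19,15],[31,0]]
[[4,3],[5,13],[14,0],[16,13],[19,15],[31,0]]
[[4,3],[5,13],[14,0],[16,13],[19,15],[31,0]]
[[4,3],[5,13],[14,0],[16,13],[19,15],[31,0]]
[[4,3],[5,13],[14,0],[16,13],[19,15],[31,3],[47,0]]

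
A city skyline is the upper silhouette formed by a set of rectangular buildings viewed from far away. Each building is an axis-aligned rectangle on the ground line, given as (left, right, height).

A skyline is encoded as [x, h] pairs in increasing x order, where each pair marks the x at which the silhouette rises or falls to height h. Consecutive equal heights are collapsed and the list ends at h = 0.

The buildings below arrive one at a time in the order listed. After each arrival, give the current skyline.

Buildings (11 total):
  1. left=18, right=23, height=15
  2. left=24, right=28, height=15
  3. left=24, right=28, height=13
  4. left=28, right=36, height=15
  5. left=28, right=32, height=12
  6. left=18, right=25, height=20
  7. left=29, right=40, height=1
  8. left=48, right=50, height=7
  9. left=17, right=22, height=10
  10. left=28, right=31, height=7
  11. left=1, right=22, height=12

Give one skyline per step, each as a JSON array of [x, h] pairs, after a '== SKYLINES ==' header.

== SKYLINES ==
[[18,15],[23,0]]
[[18,15],[23,0],[24,15],[28,0]]
[[18,15],[23,0],[24,15],[28,0]]
[[18,15],[23,0],[24,15],[36,0]]
[[18,15],[23,0],[24,15],[36,0]]
[[18,20],[25,15],[36,0]]
[[18,20],[25,15],[36,1],[40,0]]
[[18,20],[25,15],[36,1],[40,0],[48,7],[50,0]]
[[17,10],[18,20],[25,15],[36,1],[40,0],[48,7],[50,0]]
[[17,10],[18,20],[25,15],[36,1],[40,0],[48,7],[50,0]]
[[1,12],[18,20],[25,15],[36,1],[40,0],[48,7],[50,0]]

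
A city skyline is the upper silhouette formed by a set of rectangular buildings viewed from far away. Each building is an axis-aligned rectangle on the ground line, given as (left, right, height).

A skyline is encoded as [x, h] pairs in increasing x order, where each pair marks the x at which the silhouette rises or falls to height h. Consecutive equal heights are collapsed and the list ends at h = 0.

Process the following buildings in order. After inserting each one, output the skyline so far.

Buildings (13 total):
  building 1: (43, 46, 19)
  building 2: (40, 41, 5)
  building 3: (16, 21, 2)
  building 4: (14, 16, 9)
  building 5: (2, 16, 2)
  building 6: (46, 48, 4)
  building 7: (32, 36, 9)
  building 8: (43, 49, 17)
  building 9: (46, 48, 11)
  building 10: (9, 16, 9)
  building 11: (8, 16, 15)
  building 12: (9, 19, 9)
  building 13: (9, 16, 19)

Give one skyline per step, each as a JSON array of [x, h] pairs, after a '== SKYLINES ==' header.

== SKYLINES ==
[[43,19],[46,0]]
[[40,5],[41,0],[43,19],[46,0]]
[[16,2],[21,0],[40,5],[41,0],[43,19],[46,0]]
[[14,9],[16,2],[21,0],[40,5],[41,0],[43,19],[46,0]]
[[2,2],[14,9],[16,2],[21,0],[40,5],[41,0],[43,19],[46,0]]
[[2,2],[14,9],[16,2],[21,0],[40,5],[41,0],[43,19],[46,4],[48,0]]
[[2,2],[14,9],[16,2],[21,0],[32,9],[36,0],[40,5],[41,0],[43,19],[46,4],[48,0]]
[[2,2],[14,9],[16,2],[21,0],[32,9],[36,0],[40,5],[41,0],[43,19],[46,17],[49,0]]
[[2,2],[14,9],[16,2],[21,0],[32,9],[36,0],[40,5],[41,0],[43,19],[46,17],[49,0]]
[[2,2],[9,9],[16,2],[21,0],[32,9],[36,0],[40,5],[41,0],[43,19],[46,17],[49,0]]
[[2,2],[8,15],[16,2],[21,0],[32,9],[36,0],[40,5],[41,0],[43,19],[46,17],[49,0]]
[[2,2],[8,15],[16,9],[19,2],[21,0],[32,9],[36,0],[40,5],[41,0],[43,19],[46,17],[49,0]]
[[2,2],[8,15],[9,19],[16,9],[19,2],[21,0],[32,9],[36,0],[40,5],[41,0],[43,19],[46,17],[49,0]]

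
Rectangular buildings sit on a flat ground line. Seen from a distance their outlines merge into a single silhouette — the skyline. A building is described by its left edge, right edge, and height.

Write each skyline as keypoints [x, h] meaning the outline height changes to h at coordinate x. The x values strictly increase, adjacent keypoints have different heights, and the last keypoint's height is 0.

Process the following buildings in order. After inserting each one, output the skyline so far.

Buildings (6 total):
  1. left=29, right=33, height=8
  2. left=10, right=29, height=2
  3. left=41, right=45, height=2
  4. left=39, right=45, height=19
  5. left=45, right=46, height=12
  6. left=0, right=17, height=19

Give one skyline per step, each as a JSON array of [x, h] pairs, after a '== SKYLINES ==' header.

== SKYLINES ==
[[29,8],[33,0]]
[[10,2],[29,8],[33,0]]
[[10,2],[29,8],[33,0],[41,2],[45,0]]
[[10,2],[29,8],[33,0],[39,19],[45,0]]
[[10,2],[29,8],[33,0],[39,19],[45,12],[46,0]]
[[0,19],[17,2],[29,8],[33,0],[39,19],[45,12],[46,0]]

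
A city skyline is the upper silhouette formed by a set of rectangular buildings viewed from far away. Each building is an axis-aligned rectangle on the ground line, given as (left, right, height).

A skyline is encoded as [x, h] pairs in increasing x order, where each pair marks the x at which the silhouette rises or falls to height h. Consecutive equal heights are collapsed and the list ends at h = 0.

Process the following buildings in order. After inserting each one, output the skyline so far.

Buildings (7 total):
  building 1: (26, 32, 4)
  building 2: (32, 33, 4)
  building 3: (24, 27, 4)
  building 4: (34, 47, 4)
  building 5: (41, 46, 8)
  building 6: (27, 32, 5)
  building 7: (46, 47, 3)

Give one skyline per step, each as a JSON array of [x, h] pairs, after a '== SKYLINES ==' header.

== SKYLINES ==
[[26,4],[32,0]]
[[26,4],[33,0]]
[[24,4],[33,0]]
[[24,4],[33,0],[34,4],[47,0]]
[[24,4],[33,0],[34,4],[41,8],[46,4],[47,0]]
[[24,4],[27,5],[32,4],[33,0],[34,4],[41,8],[46,4],[47,0]]
[[24,4],[27,5],[32,4],[33,0],[34,4],[41,8],[46,4],[47,0]]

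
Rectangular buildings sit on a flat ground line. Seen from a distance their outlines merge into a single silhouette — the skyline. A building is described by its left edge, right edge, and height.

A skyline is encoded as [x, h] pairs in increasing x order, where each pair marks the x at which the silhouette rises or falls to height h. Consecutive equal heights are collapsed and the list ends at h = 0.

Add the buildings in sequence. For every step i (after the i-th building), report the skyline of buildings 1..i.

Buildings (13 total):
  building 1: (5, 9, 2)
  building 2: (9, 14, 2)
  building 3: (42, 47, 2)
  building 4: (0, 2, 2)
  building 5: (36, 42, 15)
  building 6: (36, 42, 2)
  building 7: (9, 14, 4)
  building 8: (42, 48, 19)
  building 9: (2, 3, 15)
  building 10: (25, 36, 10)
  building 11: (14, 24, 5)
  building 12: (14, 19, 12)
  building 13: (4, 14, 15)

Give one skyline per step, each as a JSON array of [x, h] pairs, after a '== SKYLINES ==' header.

== SKYLINES ==
[[5,2],[9,0]]
[[5,2],[14,0]]
[[5,2],[14,0],[42,2],[47,0]]
[[0,2],[2,0],[5,2],[14,0],[42,2],[47,0]]
[[0,2],[2,0],[5,2],[14,0],[36,15],[42,2],[47,0]]
[[0,2],[2,0],[5,2],[14,0],[36,15],[42,2],[47,0]]
[[0,2],[2,0],[5,2],[9,4],[14,0],[36,15],[42,2],[47,0]]
[[0,2],[2,0],[5,2],[9,4],[14,0],[36,15],[42,19],[48,0]]
[[0,2],[2,15],[3,0],[5,2],[9,4],[14,0],[36,15],[42,19],[48,0]]
[[0,2],[2,15],[3,0],[5,2],[9,4],[14,0],[25,10],[36,15],[42,19],[48,0]]
[[0,2],[2,15],[3,0],[5,2],[9,4],[14,5],[24,0],[25,10],[36,15],[42,19],[48,0]]
[[0,2],[2,15],[3,0],[5,2],[9,4],[14,12],[19,5],[24,0],[25,10],[36,15],[42,19],[48,0]]
[[0,2],[2,15],[3,0],[4,15],[14,12],[19,5],[24,0],[25,10],[36,15],[42,19],[48,0]]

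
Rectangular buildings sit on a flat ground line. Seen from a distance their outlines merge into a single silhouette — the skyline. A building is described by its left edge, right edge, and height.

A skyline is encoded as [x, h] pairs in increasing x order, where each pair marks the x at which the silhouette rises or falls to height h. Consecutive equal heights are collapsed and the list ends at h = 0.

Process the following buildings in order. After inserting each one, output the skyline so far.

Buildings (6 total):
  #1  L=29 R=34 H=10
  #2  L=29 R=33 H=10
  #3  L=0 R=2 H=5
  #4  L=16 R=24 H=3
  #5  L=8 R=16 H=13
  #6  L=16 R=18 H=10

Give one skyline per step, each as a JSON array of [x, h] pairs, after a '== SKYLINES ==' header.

== SKYLINES ==
[[29,10],[34,0]]
[[29,10],[34,0]]
[[0,5],[2,0],[29,10],[34,0]]
[[0,5],[2,0],[16,3],[24,0],[29,10],[34,0]]
[[0,5],[2,0],[8,13],[16,3],[24,0],[29,10],[34,0]]
[[0,5],[2,0],[8,13],[16,10],[18,3],[24,0],[29,10],[34,0]]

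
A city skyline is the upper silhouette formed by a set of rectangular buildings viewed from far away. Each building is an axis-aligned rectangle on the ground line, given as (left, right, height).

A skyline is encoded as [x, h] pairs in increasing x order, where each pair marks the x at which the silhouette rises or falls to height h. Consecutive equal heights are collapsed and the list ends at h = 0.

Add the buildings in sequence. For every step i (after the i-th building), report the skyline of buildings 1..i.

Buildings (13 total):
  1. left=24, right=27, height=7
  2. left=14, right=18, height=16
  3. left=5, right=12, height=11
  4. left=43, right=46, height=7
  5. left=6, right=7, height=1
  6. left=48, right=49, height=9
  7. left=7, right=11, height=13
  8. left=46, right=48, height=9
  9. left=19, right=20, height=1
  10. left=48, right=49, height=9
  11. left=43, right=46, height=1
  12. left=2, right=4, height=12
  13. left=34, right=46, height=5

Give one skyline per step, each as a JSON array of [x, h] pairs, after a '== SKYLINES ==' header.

== SKYLINES ==
[[24,7],[27,0]]
[[14,16],[18,0],[24,7],[27,0]]
[[5,11],[12,0],[14,16],[18,0],[24,7],[27,0]]
[[5,11],[12,0],[14,16],[18,0],[24,7],[27,0],[43,7],[46,0]]
[[5,11],[12,0],[14,16],[18,0],[24,7],[27,0],[43,7],[46,0]]
[[5,11],[12,0],[14,16],[18,0],[24,7],[27,0],[43,7],[46,0],[48,9],[49,0]]
[[5,11],[7,13],[11,11],[12,0],[14,16],[18,0],[24,7],[27,0],[43,7],[46,0],[48,9],[49,0]]
[[5,11],[7,13],[11,11],[12,0],[14,16],[18,0],[24,7],[27,0],[43,7],[46,9],[49,0]]
[[5,11],[7,13],[11,11],[12,0],[14,16],[18,0],[19,1],[20,0],[24,7],[27,0],[43,7],[46,9],[49,0]]
[[5,11],[7,13],[11,11],[12,0],[14,16],[18,0],[19,1],[20,0],[24,7],[27,0],[43,7],[46,9],[49,0]]
[[5,11],[7,13],[11,11],[12,0],[14,16],[18,0],[19,1],[20,0],[24,7],[27,0],[43,7],[46,9],[49,0]]
[[2,12],[4,0],[5,11],[7,13],[11,11],[12,0],[14,16],[18,0],[19,1],[20,0],[24,7],[27,0],[43,7],[46,9],[49,0]]
[[2,12],[4,0],[5,11],[7,13],[11,11],[12,0],[14,16],[18,0],[19,1],[20,0],[24,7],[27,0],[34,5],[43,7],[46,9],[49,0]]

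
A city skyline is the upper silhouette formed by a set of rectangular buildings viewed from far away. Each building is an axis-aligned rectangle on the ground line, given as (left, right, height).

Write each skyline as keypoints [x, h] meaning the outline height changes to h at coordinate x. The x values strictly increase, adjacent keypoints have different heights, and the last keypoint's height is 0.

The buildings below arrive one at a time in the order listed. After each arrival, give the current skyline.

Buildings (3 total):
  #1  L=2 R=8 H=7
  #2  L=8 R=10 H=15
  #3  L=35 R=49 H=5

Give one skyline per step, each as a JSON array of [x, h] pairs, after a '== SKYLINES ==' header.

== SKYLINES ==
[[2,7],[8,0]]
[[2,7],[8,15],[10,0]]
[[2,7],[8,15],[10,0],[35,5],[49,0]]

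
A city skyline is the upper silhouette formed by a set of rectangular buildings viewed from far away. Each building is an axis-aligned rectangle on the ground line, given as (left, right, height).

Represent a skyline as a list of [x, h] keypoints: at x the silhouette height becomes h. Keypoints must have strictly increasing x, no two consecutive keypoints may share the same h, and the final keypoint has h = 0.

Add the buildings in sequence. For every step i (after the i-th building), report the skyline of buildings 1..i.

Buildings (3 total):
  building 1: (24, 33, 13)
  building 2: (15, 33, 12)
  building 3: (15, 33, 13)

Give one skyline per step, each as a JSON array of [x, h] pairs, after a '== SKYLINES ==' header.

== SKYLINES ==
[[24,13],[33,0]]
[[15,12],[24,13],[33,0]]
[[15,13],[33,0]]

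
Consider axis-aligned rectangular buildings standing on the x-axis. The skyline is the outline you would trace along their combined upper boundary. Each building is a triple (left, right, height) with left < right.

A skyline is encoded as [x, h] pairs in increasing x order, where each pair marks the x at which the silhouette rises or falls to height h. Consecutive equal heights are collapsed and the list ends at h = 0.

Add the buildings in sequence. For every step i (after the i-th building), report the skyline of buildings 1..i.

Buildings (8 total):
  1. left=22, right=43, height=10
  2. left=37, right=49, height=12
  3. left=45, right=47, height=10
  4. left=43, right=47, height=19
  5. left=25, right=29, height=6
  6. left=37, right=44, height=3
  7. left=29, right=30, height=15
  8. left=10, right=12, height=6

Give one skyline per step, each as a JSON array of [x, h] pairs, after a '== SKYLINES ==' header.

== SKYLINES ==
[[22,10],[43,0]]
[[22,10],[37,12],[49,0]]
[[22,10],[37,12],[49,0]]
[[22,10],[37,12],[43,19],[47,12],[49,0]]
[[22,10],[37,12],[43,19],[47,12],[49,0]]
[[22,10],[37,12],[43,19],[47,12],[49,0]]
[[22,10],[29,15],[30,10],[37,12],[43,19],[47,12],[49,0]]
[[10,6],[12,0],[22,10],[29,15],[30,10],[37,12],[43,19],[47,12],[49,0]]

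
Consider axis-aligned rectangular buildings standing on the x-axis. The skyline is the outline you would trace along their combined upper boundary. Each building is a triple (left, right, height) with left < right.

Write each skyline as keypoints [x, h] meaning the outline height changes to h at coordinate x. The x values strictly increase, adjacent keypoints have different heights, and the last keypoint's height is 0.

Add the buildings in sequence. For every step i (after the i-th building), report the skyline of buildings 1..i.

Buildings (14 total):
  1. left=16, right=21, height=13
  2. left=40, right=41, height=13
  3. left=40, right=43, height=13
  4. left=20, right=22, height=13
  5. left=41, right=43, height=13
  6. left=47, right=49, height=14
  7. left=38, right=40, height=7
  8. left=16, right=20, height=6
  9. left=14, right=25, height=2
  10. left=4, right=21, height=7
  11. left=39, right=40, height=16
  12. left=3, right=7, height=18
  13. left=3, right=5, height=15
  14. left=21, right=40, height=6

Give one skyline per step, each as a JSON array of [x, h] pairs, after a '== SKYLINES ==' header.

== SKYLINES ==
[[16,13],[21,0]]
[[16,13],[21,0],[40,13],[41,0]]
[[16,13],[21,0],[40,13],[43,0]]
[[16,13],[22,0],[40,13],[43,0]]
[[16,13],[22,0],[40,13],[43,0]]
[[16,13],[22,0],[40,13],[43,0],[47,14],[49,0]]
[[16,13],[22,0],[38,7],[40,13],[43,0],[47,14],[49,0]]
[[16,13],[22,0],[38,7],[40,13],[43,0],[47,14],[49,0]]
[[14,2],[16,13],[22,2],[25,0],[38,7],[40,13],[43,0],[47,14],[49,0]]
[[4,7],[16,13],[22,2],[25,0],[38,7],[40,13],[43,0],[47,14],[49,0]]
[[4,7],[16,13],[22,2],[25,0],[38,7],[39,16],[40,13],[43,0],[47,14],[49,0]]
[[3,18],[7,7],[16,13],[22,2],[25,0],[38,7],[39,16],[40,13],[43,0],[47,14],[49,0]]
[[3,18],[7,7],[16,13],[22,2],[25,0],[38,7],[39,16],[40,13],[43,0],[47,14],[49,0]]
[[3,18],[7,7],[16,13],[22,6],[38,7],[39,16],[40,13],[43,0],[47,14],[49,0]]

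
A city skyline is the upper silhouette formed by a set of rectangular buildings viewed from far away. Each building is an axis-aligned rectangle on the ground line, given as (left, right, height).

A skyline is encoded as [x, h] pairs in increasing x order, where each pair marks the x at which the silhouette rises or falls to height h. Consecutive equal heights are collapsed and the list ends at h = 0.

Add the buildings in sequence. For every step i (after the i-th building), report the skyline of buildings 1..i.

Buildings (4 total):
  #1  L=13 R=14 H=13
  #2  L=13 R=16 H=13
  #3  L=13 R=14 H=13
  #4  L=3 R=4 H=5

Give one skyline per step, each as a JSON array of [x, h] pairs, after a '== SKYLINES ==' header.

== SKYLINES ==
[[13,13],[14,0]]
[[13,13],[16,0]]
[[13,13],[16,0]]
[[3,5],[4,0],[13,13],[16,0]]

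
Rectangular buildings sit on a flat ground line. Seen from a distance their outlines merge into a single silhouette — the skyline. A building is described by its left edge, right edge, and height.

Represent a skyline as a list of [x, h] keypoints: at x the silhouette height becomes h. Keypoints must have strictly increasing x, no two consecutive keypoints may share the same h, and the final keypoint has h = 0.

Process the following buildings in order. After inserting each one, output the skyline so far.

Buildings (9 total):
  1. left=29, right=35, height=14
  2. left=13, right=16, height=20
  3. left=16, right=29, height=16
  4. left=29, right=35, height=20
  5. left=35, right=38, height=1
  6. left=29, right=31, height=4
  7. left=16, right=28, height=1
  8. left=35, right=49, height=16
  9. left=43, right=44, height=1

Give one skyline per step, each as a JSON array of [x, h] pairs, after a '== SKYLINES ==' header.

== SKYLINES ==
[[29,14],[35,0]]
[[13,20],[16,0],[29,14],[35,0]]
[[13,20],[16,16],[29,14],[35,0]]
[[13,20],[16,16],[29,20],[35,0]]
[[13,20],[16,16],[29,20],[35,1],[38,0]]
[[13,20],[16,16],[29,20],[35,1],[38,0]]
[[13,20],[16,16],[29,20],[35,1],[38,0]]
[[13,20],[16,16],[29,20],[35,16],[49,0]]
[[13,20],[16,16],[29,20],[35,16],[49,0]]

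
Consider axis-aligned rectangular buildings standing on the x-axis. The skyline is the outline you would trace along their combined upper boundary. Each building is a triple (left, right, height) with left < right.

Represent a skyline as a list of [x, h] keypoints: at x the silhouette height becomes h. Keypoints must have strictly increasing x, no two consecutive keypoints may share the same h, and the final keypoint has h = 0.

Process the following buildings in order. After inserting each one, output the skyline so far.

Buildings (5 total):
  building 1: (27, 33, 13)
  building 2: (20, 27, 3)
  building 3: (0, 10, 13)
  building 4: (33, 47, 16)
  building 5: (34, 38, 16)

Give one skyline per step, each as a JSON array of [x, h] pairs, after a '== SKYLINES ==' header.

== SKYLINES ==
[[27,13],[33,0]]
[[20,3],[27,13],[33,0]]
[[0,13],[10,0],[20,3],[27,13],[33,0]]
[[0,13],[10,0],[20,3],[27,13],[33,16],[47,0]]
[[0,13],[10,0],[20,3],[27,13],[33,16],[47,0]]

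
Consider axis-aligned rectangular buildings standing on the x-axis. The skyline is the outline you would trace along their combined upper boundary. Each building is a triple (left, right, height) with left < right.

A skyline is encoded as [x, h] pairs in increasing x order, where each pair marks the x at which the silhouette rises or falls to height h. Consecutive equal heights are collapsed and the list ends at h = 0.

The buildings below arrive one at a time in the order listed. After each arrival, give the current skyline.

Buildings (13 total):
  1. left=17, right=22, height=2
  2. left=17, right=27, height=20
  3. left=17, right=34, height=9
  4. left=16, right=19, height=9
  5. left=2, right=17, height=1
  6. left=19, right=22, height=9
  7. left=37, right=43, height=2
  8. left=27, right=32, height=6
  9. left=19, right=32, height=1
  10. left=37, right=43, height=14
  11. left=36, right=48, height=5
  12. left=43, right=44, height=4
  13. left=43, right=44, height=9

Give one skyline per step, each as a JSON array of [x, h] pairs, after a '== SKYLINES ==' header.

== SKYLINES ==
[[17,2],[22,0]]
[[17,20],[27,0]]
[[17,20],[27,9],[34,0]]
[[16,9],[17,20],[27,9],[34,0]]
[[2,1],[16,9],[17,20],[27,9],[34,0]]
[[2,1],[16,9],[17,20],[27,9],[34,0]]
[[2,1],[16,9],[17,20],[27,9],[34,0],[37,2],[43,0]]
[[2,1],[16,9],[17,20],[27,9],[34,0],[37,2],[43,0]]
[[2,1],[16,9],[17,20],[27,9],[34,0],[37,2],[43,0]]
[[2,1],[16,9],[17,20],[27,9],[34,0],[37,14],[43,0]]
[[2,1],[16,9],[17,20],[27,9],[34,0],[36,5],[37,14],[43,5],[48,0]]
[[2,1],[16,9],[17,20],[27,9],[34,0],[36,5],[37,14],[43,5],[48,0]]
[[2,1],[16,9],[17,20],[27,9],[34,0],[36,5],[37,14],[43,9],[44,5],[48,0]]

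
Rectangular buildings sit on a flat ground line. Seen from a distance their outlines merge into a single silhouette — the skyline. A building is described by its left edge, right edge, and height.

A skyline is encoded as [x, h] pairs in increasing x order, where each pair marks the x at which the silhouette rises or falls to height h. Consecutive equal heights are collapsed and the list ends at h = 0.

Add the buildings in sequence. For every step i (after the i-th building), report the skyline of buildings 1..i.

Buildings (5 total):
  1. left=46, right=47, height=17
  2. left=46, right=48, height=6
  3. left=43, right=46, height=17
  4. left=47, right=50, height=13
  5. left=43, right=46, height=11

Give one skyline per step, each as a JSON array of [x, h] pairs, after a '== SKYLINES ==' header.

== SKYLINES ==
[[46,17],[47,0]]
[[46,17],[47,6],[48,0]]
[[43,17],[47,6],[48,0]]
[[43,17],[47,13],[50,0]]
[[43,17],[47,13],[50,0]]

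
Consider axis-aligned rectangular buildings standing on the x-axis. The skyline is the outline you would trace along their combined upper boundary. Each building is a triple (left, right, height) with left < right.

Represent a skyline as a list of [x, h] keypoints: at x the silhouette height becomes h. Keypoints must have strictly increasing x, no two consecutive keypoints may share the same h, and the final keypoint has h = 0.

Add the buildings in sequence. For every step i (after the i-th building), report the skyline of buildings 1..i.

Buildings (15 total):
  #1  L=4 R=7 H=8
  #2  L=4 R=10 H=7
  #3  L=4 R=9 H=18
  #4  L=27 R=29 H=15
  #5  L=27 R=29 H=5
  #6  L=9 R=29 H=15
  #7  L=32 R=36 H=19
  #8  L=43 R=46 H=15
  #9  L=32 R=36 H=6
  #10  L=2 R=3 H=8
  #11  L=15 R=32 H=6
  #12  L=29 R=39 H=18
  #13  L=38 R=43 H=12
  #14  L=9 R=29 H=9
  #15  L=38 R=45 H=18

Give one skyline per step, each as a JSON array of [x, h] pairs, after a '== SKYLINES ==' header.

== SKYLINES ==
[[4,8],[7,0]]
[[4,8],[7,7],[10,0]]
[[4,18],[9,7],[10,0]]
[[4,18],[9,7],[10,0],[27,15],[29,0]]
[[4,18],[9,7],[10,0],[27,15],[29,0]]
[[4,18],[9,15],[29,0]]
[[4,18],[9,15],[29,0],[32,19],[36,0]]
[[4,18],[9,15],[29,0],[32,19],[36,0],[43,15],[46,0]]
[[4,18],[9,15],[29,0],[32,19],[36,0],[43,15],[46,0]]
[[2,8],[3,0],[4,18],[9,15],[29,0],[32,19],[36,0],[43,15],[46,0]]
[[2,8],[3,0],[4,18],[9,15],[29,6],[32,19],[36,0],[43,15],[46,0]]
[[2,8],[3,0],[4,18],[9,15],[29,18],[32,19],[36,18],[39,0],[43,15],[46,0]]
[[2,8],[3,0],[4,18],[9,15],[29,18],[32,19],[36,18],[39,12],[43,15],[46,0]]
[[2,8],[3,0],[4,18],[9,15],[29,18],[32,19],[36,18],[39,12],[43,15],[46,0]]
[[2,8],[3,0],[4,18],[9,15],[29,18],[32,19],[36,18],[45,15],[46,0]]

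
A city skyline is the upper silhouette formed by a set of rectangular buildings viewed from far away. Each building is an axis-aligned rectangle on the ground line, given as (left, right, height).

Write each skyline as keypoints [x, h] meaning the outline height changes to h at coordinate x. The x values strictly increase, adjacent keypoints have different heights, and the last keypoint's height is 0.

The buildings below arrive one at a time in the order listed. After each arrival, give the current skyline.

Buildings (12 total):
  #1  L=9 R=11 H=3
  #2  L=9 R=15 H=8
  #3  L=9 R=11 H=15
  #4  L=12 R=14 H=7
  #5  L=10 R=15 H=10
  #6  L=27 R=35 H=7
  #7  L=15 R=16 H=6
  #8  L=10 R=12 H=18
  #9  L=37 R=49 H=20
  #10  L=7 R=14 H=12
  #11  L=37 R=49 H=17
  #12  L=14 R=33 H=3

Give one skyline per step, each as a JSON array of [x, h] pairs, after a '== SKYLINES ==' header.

== SKYLINES ==
[[9,3],[11,0]]
[[9,8],[15,0]]
[[9,15],[11,8],[15,0]]
[[9,15],[11,8],[15,0]]
[[9,15],[11,10],[15,0]]
[[9,15],[11,10],[15,0],[27,7],[35,0]]
[[9,15],[11,10],[15,6],[16,0],[27,7],[35,0]]
[[9,15],[10,18],[12,10],[15,6],[16,0],[27,7],[35,0]]
[[9,15],[10,18],[12,10],[15,6],[16,0],[27,7],[35,0],[37,20],[49,0]]
[[7,12],[9,15],[10,18],[12,12],[14,10],[15,6],[16,0],[27,7],[35,0],[37,20],[49,0]]
[[7,12],[9,15],[10,18],[12,12],[14,10],[15,6],[16,0],[27,7],[35,0],[37,20],[49,0]]
[[7,12],[9,15],[10,18],[12,12],[14,10],[15,6],[16,3],[27,7],[35,0],[37,20],[49,0]]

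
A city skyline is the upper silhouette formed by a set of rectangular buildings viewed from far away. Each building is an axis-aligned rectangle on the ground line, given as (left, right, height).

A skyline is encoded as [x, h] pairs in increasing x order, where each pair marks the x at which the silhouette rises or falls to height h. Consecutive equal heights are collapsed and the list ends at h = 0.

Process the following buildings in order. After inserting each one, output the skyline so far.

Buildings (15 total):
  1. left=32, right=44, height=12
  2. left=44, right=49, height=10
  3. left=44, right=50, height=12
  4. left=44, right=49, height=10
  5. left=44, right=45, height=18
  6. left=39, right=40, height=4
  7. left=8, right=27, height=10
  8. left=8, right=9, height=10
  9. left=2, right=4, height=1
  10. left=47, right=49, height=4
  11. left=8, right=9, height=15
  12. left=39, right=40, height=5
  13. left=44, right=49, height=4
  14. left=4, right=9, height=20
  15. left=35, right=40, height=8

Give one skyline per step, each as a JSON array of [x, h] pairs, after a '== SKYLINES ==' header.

== SKYLINES ==
[[32,12],[44,0]]
[[32,12],[44,10],[49,0]]
[[32,12],[50,0]]
[[32,12],[50,0]]
[[32,12],[44,18],[45,12],[50,0]]
[[32,12],[44,18],[45,12],[50,0]]
[[8,10],[27,0],[32,12],[44,18],[45,12],[50,0]]
[[8,10],[27,0],[32,12],[44,18],[45,12],[50,0]]
[[2,1],[4,0],[8,10],[27,0],[32,12],[44,18],[45,12],[50,0]]
[[2,1],[4,0],[8,10],[27,0],[32,12],[44,18],[45,12],[50,0]]
[[2,1],[4,0],[8,15],[9,10],[27,0],[32,12],[44,18],[45,12],[50,0]]
[[2,1],[4,0],[8,15],[9,10],[27,0],[32,12],[44,18],[45,12],[50,0]]
[[2,1],[4,0],[8,15],[9,10],[27,0],[32,12],[44,18],[45,12],[50,0]]
[[2,1],[4,20],[9,10],[27,0],[32,12],[44,18],[45,12],[50,0]]
[[2,1],[4,20],[9,10],[27,0],[32,12],[44,18],[45,12],[50,0]]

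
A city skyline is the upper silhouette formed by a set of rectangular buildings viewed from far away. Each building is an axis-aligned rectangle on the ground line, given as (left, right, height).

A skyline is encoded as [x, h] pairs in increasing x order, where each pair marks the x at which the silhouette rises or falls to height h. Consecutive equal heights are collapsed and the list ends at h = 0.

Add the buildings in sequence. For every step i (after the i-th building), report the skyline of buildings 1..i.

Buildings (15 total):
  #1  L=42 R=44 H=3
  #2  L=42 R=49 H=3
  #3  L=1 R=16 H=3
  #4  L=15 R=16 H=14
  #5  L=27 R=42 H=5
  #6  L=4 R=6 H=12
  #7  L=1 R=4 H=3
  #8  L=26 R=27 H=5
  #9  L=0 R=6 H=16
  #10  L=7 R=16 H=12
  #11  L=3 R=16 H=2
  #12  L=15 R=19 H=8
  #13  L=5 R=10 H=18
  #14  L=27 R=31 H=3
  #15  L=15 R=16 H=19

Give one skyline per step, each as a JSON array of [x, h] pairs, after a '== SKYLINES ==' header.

== SKYLINES ==
[[42,3],[44,0]]
[[42,3],[49,0]]
[[1,3],[16,0],[42,3],[49,0]]
[[1,3],[15,14],[16,0],[42,3],[49,0]]
[[1,3],[15,14],[16,0],[27,5],[42,3],[49,0]]
[[1,3],[4,12],[6,3],[15,14],[16,0],[27,5],[42,3],[49,0]]
[[1,3],[4,12],[6,3],[15,14],[16,0],[27,5],[42,3],[49,0]]
[[1,3],[4,12],[6,3],[15,14],[16,0],[26,5],[42,3],[49,0]]
[[0,16],[6,3],[15,14],[16,0],[26,5],[42,3],[49,0]]
[[0,16],[6,3],[7,12],[15,14],[16,0],[26,5],[42,3],[49,0]]
[[0,16],[6,3],[7,12],[15,14],[16,0],[26,5],[42,3],[49,0]]
[[0,16],[6,3],[7,12],[15,14],[16,8],[19,0],[26,5],[42,3],[49,0]]
[[0,16],[5,18],[10,12],[15,14],[16,8],[19,0],[26,5],[42,3],[49,0]]
[[0,16],[5,18],[10,12],[15,14],[16,8],[19,0],[26,5],[42,3],[49,0]]
[[0,16],[5,18],[10,12],[15,19],[16,8],[19,0],[26,5],[42,3],[49,0]]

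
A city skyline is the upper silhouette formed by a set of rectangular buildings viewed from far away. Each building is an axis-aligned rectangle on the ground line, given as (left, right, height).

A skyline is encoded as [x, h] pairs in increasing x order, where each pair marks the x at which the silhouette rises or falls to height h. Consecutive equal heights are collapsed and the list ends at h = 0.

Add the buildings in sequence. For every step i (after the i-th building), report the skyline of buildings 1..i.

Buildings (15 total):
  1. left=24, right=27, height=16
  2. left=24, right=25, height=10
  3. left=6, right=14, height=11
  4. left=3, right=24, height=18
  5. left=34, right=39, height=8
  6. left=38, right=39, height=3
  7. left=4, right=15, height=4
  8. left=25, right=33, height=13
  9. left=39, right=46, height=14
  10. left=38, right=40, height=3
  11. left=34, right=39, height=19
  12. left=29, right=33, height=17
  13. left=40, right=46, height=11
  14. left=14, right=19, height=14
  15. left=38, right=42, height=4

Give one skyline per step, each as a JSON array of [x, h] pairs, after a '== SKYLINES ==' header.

== SKYLINES ==
[[24,16],[27,0]]
[[24,16],[27,0]]
[[6,11],[14,0],[24,16],[27,0]]
[[3,18],[24,16],[27,0]]
[[3,18],[24,16],[27,0],[34,8],[39,0]]
[[3,18],[24,16],[27,0],[34,8],[39,0]]
[[3,18],[24,16],[27,0],[34,8],[39,0]]
[[3,18],[24,16],[27,13],[33,0],[34,8],[39,0]]
[[3,18],[24,16],[27,13],[33,0],[34,8],[39,14],[46,0]]
[[3,18],[24,16],[27,13],[33,0],[34,8],[39,14],[46,0]]
[[3,18],[24,16],[27,13],[33,0],[34,19],[39,14],[46,0]]
[[3,18],[24,16],[27,13],[29,17],[33,0],[34,19],[39,14],[46,0]]
[[3,18],[24,16],[27,13],[29,17],[33,0],[34,19],[39,14],[46,0]]
[[3,18],[24,16],[27,13],[29,17],[33,0],[34,19],[39,14],[46,0]]
[[3,18],[24,16],[27,13],[29,17],[33,0],[34,19],[39,14],[46,0]]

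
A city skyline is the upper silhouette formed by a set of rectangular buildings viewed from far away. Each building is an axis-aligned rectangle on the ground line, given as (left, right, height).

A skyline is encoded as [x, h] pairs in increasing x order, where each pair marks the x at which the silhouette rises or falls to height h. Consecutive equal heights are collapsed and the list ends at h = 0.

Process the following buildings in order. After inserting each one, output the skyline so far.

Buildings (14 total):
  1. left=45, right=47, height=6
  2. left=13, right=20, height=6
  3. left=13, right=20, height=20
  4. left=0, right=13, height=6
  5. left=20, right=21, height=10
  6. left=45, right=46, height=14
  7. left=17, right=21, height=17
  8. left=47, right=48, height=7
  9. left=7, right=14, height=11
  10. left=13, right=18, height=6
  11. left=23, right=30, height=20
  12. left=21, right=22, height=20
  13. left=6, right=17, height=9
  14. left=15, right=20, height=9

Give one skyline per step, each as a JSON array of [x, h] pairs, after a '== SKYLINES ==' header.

== SKYLINES ==
[[45,6],[47,0]]
[[13,6],[20,0],[45,6],[47,0]]
[[13,20],[20,0],[45,6],[47,0]]
[[0,6],[13,20],[20,0],[45,6],[47,0]]
[[0,6],[13,20],[20,10],[21,0],[45,6],[47,0]]
[[0,6],[13,20],[20,10],[21,0],[45,14],[46,6],[47,0]]
[[0,6],[13,20],[20,17],[21,0],[45,14],[46,6],[47,0]]
[[0,6],[13,20],[20,17],[21,0],[45,14],[46,6],[47,7],[48,0]]
[[0,6],[7,11],[13,20],[20,17],[21,0],[45,14],[46,6],[47,7],[48,0]]
[[0,6],[7,11],[13,20],[20,17],[21,0],[45,14],[46,6],[47,7],[48,0]]
[[0,6],[7,11],[13,20],[20,17],[21,0],[23,20],[30,0],[45,14],[46,6],[47,7],[48,0]]
[[0,6],[7,11],[13,20],[20,17],[21,20],[22,0],[23,20],[30,0],[45,14],[46,6],[47,7],[48,0]]
[[0,6],[6,9],[7,11],[13,20],[20,17],[21,20],[22,0],[23,20],[30,0],[45,14],[46,6],[47,7],[48,0]]
[[0,6],[6,9],[7,11],[13,20],[20,17],[21,20],[22,0],[23,20],[30,0],[45,14],[46,6],[47,7],[48,0]]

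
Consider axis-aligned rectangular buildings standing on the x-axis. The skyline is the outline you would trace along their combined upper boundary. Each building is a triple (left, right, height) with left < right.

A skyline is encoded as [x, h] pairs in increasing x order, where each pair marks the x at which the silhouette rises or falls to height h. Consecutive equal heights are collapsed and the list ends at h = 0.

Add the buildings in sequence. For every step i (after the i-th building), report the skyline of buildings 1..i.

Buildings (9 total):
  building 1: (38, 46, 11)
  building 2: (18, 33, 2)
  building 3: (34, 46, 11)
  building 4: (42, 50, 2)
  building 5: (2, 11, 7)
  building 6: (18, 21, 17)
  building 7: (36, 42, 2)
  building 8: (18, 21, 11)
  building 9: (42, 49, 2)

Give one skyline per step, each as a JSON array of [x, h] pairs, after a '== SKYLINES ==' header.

== SKYLINES ==
[[38,11],[46,0]]
[[18,2],[33,0],[38,11],[46,0]]
[[18,2],[33,0],[34,11],[46,0]]
[[18,2],[33,0],[34,11],[46,2],[50,0]]
[[2,7],[11,0],[18,2],[33,0],[34,11],[46,2],[50,0]]
[[2,7],[11,0],[18,17],[21,2],[33,0],[34,11],[46,2],[50,0]]
[[2,7],[11,0],[18,17],[21,2],[33,0],[34,11],[46,2],[50,0]]
[[2,7],[11,0],[18,17],[21,2],[33,0],[34,11],[46,2],[50,0]]
[[2,7],[11,0],[18,17],[21,2],[33,0],[34,11],[46,2],[50,0]]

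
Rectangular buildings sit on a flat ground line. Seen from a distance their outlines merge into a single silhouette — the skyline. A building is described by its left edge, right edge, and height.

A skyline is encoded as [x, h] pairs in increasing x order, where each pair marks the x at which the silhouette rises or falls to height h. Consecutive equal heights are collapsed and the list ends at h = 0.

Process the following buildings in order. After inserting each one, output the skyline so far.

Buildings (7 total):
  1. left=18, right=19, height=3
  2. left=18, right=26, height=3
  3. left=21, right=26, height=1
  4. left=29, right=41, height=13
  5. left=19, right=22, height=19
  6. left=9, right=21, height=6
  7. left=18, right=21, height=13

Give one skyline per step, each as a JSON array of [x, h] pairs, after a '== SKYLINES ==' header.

== SKYLINES ==
[[18,3],[19,0]]
[[18,3],[26,0]]
[[18,3],[26,0]]
[[18,3],[26,0],[29,13],[41,0]]
[[18,3],[19,19],[22,3],[26,0],[29,13],[41,0]]
[[9,6],[19,19],[22,3],[26,0],[29,13],[41,0]]
[[9,6],[18,13],[19,19],[22,3],[26,0],[29,13],[41,0]]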